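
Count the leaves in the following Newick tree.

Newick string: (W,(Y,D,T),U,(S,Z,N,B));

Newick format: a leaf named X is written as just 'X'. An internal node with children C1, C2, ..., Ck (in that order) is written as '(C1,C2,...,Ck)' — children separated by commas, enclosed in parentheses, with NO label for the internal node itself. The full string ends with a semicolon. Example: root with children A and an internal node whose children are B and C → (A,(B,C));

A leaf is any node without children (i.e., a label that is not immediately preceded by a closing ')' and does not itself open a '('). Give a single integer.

Answer: 9

Derivation:
Newick: (W,(Y,D,T),U,(S,Z,N,B));
Scan left-to-right; a leaf is any maximal label run not followed by '(':
  pos 1: leaf 'W' → count = 1
  pos 4: leaf 'Y' → count = 2
  pos 6: leaf 'D' → count = 3
  pos 8: leaf 'T' → count = 4
  pos 11: leaf 'U' → count = 5
  pos 14: leaf 'S' → count = 6
  pos 16: leaf 'Z' → count = 7
  pos 18: leaf 'N' → count = 8
  pos 20: leaf 'B' → count = 9
Total leaves: 9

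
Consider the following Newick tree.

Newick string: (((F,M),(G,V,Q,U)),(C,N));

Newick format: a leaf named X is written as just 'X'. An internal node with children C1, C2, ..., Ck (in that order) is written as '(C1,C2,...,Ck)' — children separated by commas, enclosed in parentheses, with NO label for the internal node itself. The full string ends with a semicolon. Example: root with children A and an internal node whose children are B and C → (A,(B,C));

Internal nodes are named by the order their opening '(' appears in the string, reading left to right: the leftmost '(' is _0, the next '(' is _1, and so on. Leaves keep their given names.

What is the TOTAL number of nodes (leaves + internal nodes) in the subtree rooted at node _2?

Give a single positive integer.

Answer: 3

Derivation:
Newick: (((F,M),(G,V,Q,U)),(C,N));
Locate _2: it is the '(' at position 2 (the 3rd '(' reading left to right).
Query: subtree rooted at _2
_2: subtree_size = 1 + 2
  F: subtree_size = 1 + 0
  M: subtree_size = 1 + 0
Total subtree size of _2: 3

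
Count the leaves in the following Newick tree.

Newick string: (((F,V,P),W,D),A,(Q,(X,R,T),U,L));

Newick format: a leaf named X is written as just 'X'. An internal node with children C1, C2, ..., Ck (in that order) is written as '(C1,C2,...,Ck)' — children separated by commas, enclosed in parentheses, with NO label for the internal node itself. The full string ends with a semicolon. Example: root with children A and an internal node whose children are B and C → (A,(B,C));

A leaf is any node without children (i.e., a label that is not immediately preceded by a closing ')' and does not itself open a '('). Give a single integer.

Answer: 12

Derivation:
Newick: (((F,V,P),W,D),A,(Q,(X,R,T),U,L));
Scan left-to-right; a leaf is any maximal label run not followed by '(':
  pos 3: leaf 'F' → count = 1
  pos 5: leaf 'V' → count = 2
  pos 7: leaf 'P' → count = 3
  pos 10: leaf 'W' → count = 4
  pos 12: leaf 'D' → count = 5
  pos 15: leaf 'A' → count = 6
  pos 18: leaf 'Q' → count = 7
  pos 21: leaf 'X' → count = 8
  pos 23: leaf 'R' → count = 9
  pos 25: leaf 'T' → count = 10
  pos 28: leaf 'U' → count = 11
  pos 30: leaf 'L' → count = 12
Total leaves: 12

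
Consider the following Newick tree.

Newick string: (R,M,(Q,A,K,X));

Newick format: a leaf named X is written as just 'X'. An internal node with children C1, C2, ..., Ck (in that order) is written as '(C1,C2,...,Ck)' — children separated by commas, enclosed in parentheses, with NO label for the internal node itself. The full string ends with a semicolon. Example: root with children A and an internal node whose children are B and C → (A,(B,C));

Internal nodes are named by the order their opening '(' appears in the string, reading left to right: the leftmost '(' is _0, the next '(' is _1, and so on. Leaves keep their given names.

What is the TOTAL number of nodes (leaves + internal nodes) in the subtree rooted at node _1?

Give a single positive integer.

Newick: (R,M,(Q,A,K,X));
Locate _1: it is the '(' at position 5 (the 2nd '(' reading left to right).
Query: subtree rooted at _1
_1: subtree_size = 1 + 4
  Q: subtree_size = 1 + 0
  A: subtree_size = 1 + 0
  K: subtree_size = 1 + 0
  X: subtree_size = 1 + 0
Total subtree size of _1: 5

Answer: 5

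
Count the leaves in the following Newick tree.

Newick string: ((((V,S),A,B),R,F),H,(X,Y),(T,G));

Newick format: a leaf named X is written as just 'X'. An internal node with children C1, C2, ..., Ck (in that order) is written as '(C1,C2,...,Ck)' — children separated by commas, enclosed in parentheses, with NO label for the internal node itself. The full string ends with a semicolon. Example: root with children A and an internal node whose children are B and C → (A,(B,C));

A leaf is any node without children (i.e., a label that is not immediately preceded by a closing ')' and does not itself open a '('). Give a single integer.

Answer: 11

Derivation:
Newick: ((((V,S),A,B),R,F),H,(X,Y),(T,G));
Scan left-to-right; a leaf is any maximal label run not followed by '(':
  pos 4: leaf 'V' → count = 1
  pos 6: leaf 'S' → count = 2
  pos 9: leaf 'A' → count = 3
  pos 11: leaf 'B' → count = 4
  pos 14: leaf 'R' → count = 5
  pos 16: leaf 'F' → count = 6
  pos 19: leaf 'H' → count = 7
  pos 22: leaf 'X' → count = 8
  pos 24: leaf 'Y' → count = 9
  pos 28: leaf 'T' → count = 10
  pos 30: leaf 'G' → count = 11
Total leaves: 11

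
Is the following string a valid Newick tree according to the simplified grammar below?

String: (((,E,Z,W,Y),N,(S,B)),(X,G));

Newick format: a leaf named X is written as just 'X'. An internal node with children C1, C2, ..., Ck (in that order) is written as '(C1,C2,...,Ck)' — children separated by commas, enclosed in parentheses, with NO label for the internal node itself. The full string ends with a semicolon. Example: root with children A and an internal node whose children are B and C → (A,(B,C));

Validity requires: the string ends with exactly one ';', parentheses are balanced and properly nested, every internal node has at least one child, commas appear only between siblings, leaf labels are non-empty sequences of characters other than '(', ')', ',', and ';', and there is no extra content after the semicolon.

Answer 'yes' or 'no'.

Answer: no

Derivation:
Input: (((,E,Z,W,Y),N,(S,B)),(X,G));
Paren balance: 5 '(' vs 5 ')' OK
Ends with single ';': True
Full parse: FAILS (empty leaf label at pos 3)
Valid: False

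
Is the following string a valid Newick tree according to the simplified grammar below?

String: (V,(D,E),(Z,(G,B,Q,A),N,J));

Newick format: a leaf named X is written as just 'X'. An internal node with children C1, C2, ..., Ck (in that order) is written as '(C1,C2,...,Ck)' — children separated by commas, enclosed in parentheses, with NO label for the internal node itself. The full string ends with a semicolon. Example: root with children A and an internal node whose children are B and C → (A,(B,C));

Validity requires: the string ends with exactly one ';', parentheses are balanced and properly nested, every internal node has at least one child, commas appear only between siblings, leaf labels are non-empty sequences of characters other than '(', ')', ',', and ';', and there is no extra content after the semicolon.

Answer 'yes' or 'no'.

Input: (V,(D,E),(Z,(G,B,Q,A),N,J));
Paren balance: 4 '(' vs 4 ')' OK
Ends with single ';': True
Full parse: OK
Valid: True

Answer: yes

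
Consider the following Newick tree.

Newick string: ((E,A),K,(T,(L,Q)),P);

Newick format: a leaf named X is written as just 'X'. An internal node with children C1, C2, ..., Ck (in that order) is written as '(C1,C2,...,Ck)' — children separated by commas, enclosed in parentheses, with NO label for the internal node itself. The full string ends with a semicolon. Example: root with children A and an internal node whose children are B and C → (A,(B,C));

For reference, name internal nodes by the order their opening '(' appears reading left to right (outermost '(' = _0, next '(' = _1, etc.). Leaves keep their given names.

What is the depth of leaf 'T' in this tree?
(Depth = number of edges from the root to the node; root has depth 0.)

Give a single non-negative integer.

Newick: ((E,A),K,(T,(L,Q)),P);
Naming internals by '(' encounter order: outermost '(' = _0, next = _1, ...
Query node: T
Path from root: _0 -> _2 -> T
Depth of T: 2 (number of edges from root)

Answer: 2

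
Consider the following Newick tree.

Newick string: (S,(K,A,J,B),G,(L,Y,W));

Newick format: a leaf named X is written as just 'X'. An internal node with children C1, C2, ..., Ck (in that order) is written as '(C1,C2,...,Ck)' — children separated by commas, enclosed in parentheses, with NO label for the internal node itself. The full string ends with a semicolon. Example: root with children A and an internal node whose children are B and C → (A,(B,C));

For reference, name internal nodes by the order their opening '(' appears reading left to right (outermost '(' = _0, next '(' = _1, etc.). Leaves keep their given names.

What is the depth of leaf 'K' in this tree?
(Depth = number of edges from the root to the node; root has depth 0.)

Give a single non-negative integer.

Answer: 2

Derivation:
Newick: (S,(K,A,J,B),G,(L,Y,W));
Naming internals by '(' encounter order: outermost '(' = _0, next = _1, ...
Query node: K
Path from root: _0 -> _1 -> K
Depth of K: 2 (number of edges from root)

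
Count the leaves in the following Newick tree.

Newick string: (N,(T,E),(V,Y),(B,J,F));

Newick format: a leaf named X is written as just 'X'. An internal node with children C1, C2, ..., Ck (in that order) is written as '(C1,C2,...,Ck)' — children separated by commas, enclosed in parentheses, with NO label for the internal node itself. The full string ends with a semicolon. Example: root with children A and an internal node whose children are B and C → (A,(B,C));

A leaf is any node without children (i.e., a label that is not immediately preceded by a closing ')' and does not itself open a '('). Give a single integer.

Answer: 8

Derivation:
Newick: (N,(T,E),(V,Y),(B,J,F));
Scan left-to-right; a leaf is any maximal label run not followed by '(':
  pos 1: leaf 'N' → count = 1
  pos 4: leaf 'T' → count = 2
  pos 6: leaf 'E' → count = 3
  pos 10: leaf 'V' → count = 4
  pos 12: leaf 'Y' → count = 5
  pos 16: leaf 'B' → count = 6
  pos 18: leaf 'J' → count = 7
  pos 20: leaf 'F' → count = 8
Total leaves: 8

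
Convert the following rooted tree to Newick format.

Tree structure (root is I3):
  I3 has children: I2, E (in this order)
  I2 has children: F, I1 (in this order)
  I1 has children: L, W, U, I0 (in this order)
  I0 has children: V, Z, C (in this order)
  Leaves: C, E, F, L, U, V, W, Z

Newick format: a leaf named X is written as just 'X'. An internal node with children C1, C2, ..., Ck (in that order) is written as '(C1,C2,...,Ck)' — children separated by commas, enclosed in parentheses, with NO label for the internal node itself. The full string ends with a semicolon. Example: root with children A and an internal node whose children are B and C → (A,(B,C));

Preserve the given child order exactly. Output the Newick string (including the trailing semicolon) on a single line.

Answer: ((F,(L,W,U,(V,Z,C))),E);

Derivation:
internal I3 with children ['I2', 'E']
  internal I2 with children ['F', 'I1']
    leaf 'F' → 'F'
    internal I1 with children ['L', 'W', 'U', 'I0']
      leaf 'L' → 'L'
      leaf 'W' → 'W'
      leaf 'U' → 'U'
      internal I0 with children ['V', 'Z', 'C']
        leaf 'V' → 'V'
        leaf 'Z' → 'Z'
        leaf 'C' → 'C'
      → '(V,Z,C)'
    → '(L,W,U,(V,Z,C))'
  → '(F,(L,W,U,(V,Z,C)))'
  leaf 'E' → 'E'
→ '((F,(L,W,U,(V,Z,C))),E)'
Final: ((F,(L,W,U,(V,Z,C))),E);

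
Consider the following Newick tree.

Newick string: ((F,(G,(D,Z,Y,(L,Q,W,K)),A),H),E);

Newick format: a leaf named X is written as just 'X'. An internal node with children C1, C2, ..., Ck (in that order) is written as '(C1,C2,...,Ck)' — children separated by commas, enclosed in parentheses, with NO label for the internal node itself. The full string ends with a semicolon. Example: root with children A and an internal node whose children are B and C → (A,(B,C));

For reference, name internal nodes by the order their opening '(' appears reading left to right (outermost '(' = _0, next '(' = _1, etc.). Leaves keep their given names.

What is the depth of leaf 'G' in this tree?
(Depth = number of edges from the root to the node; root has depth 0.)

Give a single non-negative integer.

Answer: 3

Derivation:
Newick: ((F,(G,(D,Z,Y,(L,Q,W,K)),A),H),E);
Naming internals by '(' encounter order: outermost '(' = _0, next = _1, ...
Query node: G
Path from root: _0 -> _1 -> _2 -> G
Depth of G: 3 (number of edges from root)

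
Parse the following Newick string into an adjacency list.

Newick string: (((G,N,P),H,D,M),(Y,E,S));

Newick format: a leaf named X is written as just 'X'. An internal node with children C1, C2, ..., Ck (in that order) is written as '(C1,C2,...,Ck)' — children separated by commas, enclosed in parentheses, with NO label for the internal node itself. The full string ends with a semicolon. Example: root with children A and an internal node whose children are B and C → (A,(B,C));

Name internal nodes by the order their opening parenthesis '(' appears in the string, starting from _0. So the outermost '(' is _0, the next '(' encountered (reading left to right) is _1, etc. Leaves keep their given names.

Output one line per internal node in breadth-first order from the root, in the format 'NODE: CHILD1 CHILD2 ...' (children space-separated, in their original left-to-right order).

Answer: _0: _1 _3
_1: _2 H D M
_3: Y E S
_2: G N P

Derivation:
Input: (((G,N,P),H,D,M),(Y,E,S));
Scanning left-to-right, naming '(' by encounter order:
  pos 0: '(' -> open internal node _0 (depth 1)
  pos 1: '(' -> open internal node _1 (depth 2)
  pos 2: '(' -> open internal node _2 (depth 3)
  pos 8: ')' -> close internal node _2 (now at depth 2)
  pos 15: ')' -> close internal node _1 (now at depth 1)
  pos 17: '(' -> open internal node _3 (depth 2)
  pos 23: ')' -> close internal node _3 (now at depth 1)
  pos 24: ')' -> close internal node _0 (now at depth 0)
Total internal nodes: 4
BFS adjacency from root:
  _0: _1 _3
  _1: _2 H D M
  _3: Y E S
  _2: G N P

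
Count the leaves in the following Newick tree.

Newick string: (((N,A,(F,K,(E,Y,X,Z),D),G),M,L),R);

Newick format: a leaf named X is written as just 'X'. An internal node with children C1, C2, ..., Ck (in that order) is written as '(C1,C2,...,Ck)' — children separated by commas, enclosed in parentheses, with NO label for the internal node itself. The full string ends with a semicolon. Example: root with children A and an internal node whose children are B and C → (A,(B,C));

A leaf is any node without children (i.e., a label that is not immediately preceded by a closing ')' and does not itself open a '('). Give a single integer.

Answer: 13

Derivation:
Newick: (((N,A,(F,K,(E,Y,X,Z),D),G),M,L),R);
Scan left-to-right; a leaf is any maximal label run not followed by '(':
  pos 3: leaf 'N' → count = 1
  pos 5: leaf 'A' → count = 2
  pos 8: leaf 'F' → count = 3
  pos 10: leaf 'K' → count = 4
  pos 13: leaf 'E' → count = 5
  pos 15: leaf 'Y' → count = 6
  pos 17: leaf 'X' → count = 7
  pos 19: leaf 'Z' → count = 8
  pos 22: leaf 'D' → count = 9
  pos 25: leaf 'G' → count = 10
  pos 28: leaf 'M' → count = 11
  pos 30: leaf 'L' → count = 12
  pos 33: leaf 'R' → count = 13
Total leaves: 13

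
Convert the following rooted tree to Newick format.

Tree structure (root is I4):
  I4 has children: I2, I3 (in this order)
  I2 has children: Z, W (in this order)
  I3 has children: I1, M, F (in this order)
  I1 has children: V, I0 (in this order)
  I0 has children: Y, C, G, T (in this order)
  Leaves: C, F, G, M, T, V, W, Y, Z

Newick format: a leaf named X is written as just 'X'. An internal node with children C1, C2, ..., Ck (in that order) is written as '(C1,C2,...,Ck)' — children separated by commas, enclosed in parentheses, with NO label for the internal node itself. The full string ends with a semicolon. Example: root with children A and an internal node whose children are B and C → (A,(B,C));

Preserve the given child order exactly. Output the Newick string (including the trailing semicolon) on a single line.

internal I4 with children ['I2', 'I3']
  internal I2 with children ['Z', 'W']
    leaf 'Z' → 'Z'
    leaf 'W' → 'W'
  → '(Z,W)'
  internal I3 with children ['I1', 'M', 'F']
    internal I1 with children ['V', 'I0']
      leaf 'V' → 'V'
      internal I0 with children ['Y', 'C', 'G', 'T']
        leaf 'Y' → 'Y'
        leaf 'C' → 'C'
        leaf 'G' → 'G'
        leaf 'T' → 'T'
      → '(Y,C,G,T)'
    → '(V,(Y,C,G,T))'
    leaf 'M' → 'M'
    leaf 'F' → 'F'
  → '((V,(Y,C,G,T)),M,F)'
→ '((Z,W),((V,(Y,C,G,T)),M,F))'
Final: ((Z,W),((V,(Y,C,G,T)),M,F));

Answer: ((Z,W),((V,(Y,C,G,T)),M,F));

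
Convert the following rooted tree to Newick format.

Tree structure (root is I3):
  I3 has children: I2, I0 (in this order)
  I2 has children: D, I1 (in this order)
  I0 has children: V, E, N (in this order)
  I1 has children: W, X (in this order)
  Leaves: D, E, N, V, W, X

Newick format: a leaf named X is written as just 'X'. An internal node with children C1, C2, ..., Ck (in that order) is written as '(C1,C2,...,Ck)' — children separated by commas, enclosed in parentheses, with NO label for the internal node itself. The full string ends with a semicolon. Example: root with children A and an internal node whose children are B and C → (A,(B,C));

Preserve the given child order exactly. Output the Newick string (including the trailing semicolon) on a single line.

Answer: ((D,(W,X)),(V,E,N));

Derivation:
internal I3 with children ['I2', 'I0']
  internal I2 with children ['D', 'I1']
    leaf 'D' → 'D'
    internal I1 with children ['W', 'X']
      leaf 'W' → 'W'
      leaf 'X' → 'X'
    → '(W,X)'
  → '(D,(W,X))'
  internal I0 with children ['V', 'E', 'N']
    leaf 'V' → 'V'
    leaf 'E' → 'E'
    leaf 'N' → 'N'
  → '(V,E,N)'
→ '((D,(W,X)),(V,E,N))'
Final: ((D,(W,X)),(V,E,N));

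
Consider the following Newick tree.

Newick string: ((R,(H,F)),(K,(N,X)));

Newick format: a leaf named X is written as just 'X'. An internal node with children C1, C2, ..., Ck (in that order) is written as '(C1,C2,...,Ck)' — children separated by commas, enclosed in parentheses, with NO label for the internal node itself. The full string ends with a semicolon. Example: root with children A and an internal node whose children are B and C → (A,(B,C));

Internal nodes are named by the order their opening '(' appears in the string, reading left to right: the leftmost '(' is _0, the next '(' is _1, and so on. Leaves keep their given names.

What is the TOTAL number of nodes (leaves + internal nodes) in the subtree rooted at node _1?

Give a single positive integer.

Answer: 5

Derivation:
Newick: ((R,(H,F)),(K,(N,X)));
Locate _1: it is the '(' at position 1 (the 2nd '(' reading left to right).
Query: subtree rooted at _1
_1: subtree_size = 1 + 4
  R: subtree_size = 1 + 0
  _2: subtree_size = 1 + 2
    H: subtree_size = 1 + 0
    F: subtree_size = 1 + 0
Total subtree size of _1: 5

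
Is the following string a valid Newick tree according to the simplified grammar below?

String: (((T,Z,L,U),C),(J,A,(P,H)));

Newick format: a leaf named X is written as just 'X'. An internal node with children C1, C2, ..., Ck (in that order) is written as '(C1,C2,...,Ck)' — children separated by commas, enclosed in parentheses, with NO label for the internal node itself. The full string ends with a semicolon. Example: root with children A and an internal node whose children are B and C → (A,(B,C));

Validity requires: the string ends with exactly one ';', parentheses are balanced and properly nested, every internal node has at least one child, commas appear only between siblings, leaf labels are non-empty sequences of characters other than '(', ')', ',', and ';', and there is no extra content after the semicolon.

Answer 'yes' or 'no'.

Input: (((T,Z,L,U),C),(J,A,(P,H)));
Paren balance: 5 '(' vs 5 ')' OK
Ends with single ';': True
Full parse: OK
Valid: True

Answer: yes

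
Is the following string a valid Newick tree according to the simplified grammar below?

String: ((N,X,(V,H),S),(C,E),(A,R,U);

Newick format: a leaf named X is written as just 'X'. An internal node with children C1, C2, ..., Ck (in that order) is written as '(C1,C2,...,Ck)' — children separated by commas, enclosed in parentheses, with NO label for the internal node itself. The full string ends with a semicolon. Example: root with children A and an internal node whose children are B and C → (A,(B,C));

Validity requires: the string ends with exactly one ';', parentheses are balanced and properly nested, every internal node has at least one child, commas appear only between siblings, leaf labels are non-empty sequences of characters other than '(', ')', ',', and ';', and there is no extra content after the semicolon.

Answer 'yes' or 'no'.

Input: ((N,X,(V,H),S),(C,E),(A,R,U);
Paren balance: 5 '(' vs 4 ')' MISMATCH
Ends with single ';': True
Full parse: FAILS (expected , or ) at pos 28)
Valid: False

Answer: no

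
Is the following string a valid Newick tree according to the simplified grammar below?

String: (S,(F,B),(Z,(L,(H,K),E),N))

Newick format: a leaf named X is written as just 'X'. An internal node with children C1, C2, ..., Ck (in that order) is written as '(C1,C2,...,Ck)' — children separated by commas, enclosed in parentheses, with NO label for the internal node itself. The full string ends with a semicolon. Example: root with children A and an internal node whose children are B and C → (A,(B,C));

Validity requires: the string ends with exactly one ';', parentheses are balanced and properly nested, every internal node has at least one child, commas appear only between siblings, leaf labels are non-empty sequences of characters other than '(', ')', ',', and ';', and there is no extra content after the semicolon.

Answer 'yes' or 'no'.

Answer: no

Derivation:
Input: (S,(F,B),(Z,(L,(H,K),E),N))
Paren balance: 5 '(' vs 5 ')' OK
Ends with single ';': False
Full parse: FAILS (must end with ;)
Valid: False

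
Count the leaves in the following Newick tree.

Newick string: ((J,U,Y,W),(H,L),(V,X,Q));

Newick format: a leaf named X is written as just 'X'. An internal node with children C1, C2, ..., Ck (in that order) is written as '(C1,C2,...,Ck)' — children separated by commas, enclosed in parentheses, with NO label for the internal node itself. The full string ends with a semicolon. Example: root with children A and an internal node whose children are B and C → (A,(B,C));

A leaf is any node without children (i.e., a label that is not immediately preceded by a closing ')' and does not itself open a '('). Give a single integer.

Newick: ((J,U,Y,W),(H,L),(V,X,Q));
Scan left-to-right; a leaf is any maximal label run not followed by '(':
  pos 2: leaf 'J' → count = 1
  pos 4: leaf 'U' → count = 2
  pos 6: leaf 'Y' → count = 3
  pos 8: leaf 'W' → count = 4
  pos 12: leaf 'H' → count = 5
  pos 14: leaf 'L' → count = 6
  pos 18: leaf 'V' → count = 7
  pos 20: leaf 'X' → count = 8
  pos 22: leaf 'Q' → count = 9
Total leaves: 9

Answer: 9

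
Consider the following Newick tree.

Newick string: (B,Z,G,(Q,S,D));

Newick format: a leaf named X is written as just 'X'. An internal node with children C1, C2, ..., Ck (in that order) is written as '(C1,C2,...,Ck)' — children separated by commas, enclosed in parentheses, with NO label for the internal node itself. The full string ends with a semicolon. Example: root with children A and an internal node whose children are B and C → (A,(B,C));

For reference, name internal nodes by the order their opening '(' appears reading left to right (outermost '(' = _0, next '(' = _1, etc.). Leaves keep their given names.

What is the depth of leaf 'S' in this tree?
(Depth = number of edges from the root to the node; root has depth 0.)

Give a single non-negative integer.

Answer: 2

Derivation:
Newick: (B,Z,G,(Q,S,D));
Naming internals by '(' encounter order: outermost '(' = _0, next = _1, ...
Query node: S
Path from root: _0 -> _1 -> S
Depth of S: 2 (number of edges from root)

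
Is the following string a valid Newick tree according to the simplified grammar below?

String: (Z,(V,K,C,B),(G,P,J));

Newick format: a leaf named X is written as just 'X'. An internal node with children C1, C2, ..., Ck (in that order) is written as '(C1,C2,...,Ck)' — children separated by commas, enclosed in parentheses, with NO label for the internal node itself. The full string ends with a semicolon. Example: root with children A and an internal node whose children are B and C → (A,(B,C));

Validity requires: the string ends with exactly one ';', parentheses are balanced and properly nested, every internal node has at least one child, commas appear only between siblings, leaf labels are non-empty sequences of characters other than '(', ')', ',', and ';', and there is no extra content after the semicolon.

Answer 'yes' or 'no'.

Answer: yes

Derivation:
Input: (Z,(V,K,C,B),(G,P,J));
Paren balance: 3 '(' vs 3 ')' OK
Ends with single ';': True
Full parse: OK
Valid: True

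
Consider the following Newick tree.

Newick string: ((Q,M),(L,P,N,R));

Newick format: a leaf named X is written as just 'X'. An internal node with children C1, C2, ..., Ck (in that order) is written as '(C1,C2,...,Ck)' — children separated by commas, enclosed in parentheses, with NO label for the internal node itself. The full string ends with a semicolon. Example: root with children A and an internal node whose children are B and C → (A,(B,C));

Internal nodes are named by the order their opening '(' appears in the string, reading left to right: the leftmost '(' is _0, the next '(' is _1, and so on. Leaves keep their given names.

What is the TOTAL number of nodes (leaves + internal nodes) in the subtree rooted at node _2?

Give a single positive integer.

Answer: 5

Derivation:
Newick: ((Q,M),(L,P,N,R));
Locate _2: it is the '(' at position 7 (the 3rd '(' reading left to right).
Query: subtree rooted at _2
_2: subtree_size = 1 + 4
  L: subtree_size = 1 + 0
  P: subtree_size = 1 + 0
  N: subtree_size = 1 + 0
  R: subtree_size = 1 + 0
Total subtree size of _2: 5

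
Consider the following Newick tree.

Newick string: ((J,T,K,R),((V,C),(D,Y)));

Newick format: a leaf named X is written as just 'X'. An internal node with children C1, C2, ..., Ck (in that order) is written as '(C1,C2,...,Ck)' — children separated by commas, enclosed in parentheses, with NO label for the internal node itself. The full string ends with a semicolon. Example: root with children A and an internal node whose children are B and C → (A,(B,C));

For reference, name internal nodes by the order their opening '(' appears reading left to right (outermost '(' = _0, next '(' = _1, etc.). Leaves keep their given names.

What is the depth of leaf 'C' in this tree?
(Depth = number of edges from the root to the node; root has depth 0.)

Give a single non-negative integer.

Answer: 3

Derivation:
Newick: ((J,T,K,R),((V,C),(D,Y)));
Naming internals by '(' encounter order: outermost '(' = _0, next = _1, ...
Query node: C
Path from root: _0 -> _2 -> _3 -> C
Depth of C: 3 (number of edges from root)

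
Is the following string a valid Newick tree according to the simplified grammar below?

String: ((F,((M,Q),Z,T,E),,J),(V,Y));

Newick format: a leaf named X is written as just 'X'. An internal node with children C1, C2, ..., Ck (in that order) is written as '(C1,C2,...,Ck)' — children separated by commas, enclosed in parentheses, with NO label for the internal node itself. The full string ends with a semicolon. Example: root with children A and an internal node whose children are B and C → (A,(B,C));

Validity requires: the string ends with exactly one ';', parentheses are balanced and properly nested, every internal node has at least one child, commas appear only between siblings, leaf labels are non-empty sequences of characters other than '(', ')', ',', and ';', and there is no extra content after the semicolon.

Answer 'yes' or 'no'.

Input: ((F,((M,Q),Z,T,E),,J),(V,Y));
Paren balance: 5 '(' vs 5 ')' OK
Ends with single ';': True
Full parse: FAILS (empty leaf label at pos 18)
Valid: False

Answer: no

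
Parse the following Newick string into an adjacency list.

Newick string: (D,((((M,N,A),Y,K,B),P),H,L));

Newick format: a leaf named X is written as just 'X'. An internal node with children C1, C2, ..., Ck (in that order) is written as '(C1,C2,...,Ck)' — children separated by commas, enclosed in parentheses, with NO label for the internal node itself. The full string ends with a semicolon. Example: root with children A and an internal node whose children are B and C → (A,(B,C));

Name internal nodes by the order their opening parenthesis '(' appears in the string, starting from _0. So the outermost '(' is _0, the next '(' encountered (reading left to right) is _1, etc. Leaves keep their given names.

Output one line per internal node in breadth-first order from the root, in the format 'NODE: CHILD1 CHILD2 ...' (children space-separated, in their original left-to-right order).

Answer: _0: D _1
_1: _2 H L
_2: _3 P
_3: _4 Y K B
_4: M N A

Derivation:
Input: (D,((((M,N,A),Y,K,B),P),H,L));
Scanning left-to-right, naming '(' by encounter order:
  pos 0: '(' -> open internal node _0 (depth 1)
  pos 3: '(' -> open internal node _1 (depth 2)
  pos 4: '(' -> open internal node _2 (depth 3)
  pos 5: '(' -> open internal node _3 (depth 4)
  pos 6: '(' -> open internal node _4 (depth 5)
  pos 12: ')' -> close internal node _4 (now at depth 4)
  pos 19: ')' -> close internal node _3 (now at depth 3)
  pos 22: ')' -> close internal node _2 (now at depth 2)
  pos 27: ')' -> close internal node _1 (now at depth 1)
  pos 28: ')' -> close internal node _0 (now at depth 0)
Total internal nodes: 5
BFS adjacency from root:
  _0: D _1
  _1: _2 H L
  _2: _3 P
  _3: _4 Y K B
  _4: M N A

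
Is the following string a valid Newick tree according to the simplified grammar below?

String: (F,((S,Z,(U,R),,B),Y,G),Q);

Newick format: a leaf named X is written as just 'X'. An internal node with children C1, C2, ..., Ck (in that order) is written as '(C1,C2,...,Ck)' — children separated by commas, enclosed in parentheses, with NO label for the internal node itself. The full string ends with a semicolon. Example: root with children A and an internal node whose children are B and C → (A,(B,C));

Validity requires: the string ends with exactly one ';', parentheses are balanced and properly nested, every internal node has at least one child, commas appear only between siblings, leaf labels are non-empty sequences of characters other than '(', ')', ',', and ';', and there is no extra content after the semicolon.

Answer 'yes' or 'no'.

Input: (F,((S,Z,(U,R),,B),Y,G),Q);
Paren balance: 4 '(' vs 4 ')' OK
Ends with single ';': True
Full parse: FAILS (empty leaf label at pos 15)
Valid: False

Answer: no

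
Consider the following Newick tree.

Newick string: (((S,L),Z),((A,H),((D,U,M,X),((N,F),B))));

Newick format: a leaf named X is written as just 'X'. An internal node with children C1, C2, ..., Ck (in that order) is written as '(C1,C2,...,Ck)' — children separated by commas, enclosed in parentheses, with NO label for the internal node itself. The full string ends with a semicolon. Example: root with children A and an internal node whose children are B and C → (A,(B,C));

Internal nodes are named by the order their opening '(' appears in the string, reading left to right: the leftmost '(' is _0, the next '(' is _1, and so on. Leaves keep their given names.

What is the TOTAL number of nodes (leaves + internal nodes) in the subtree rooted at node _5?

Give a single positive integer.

Newick: (((S,L),Z),((A,H),((D,U,M,X),((N,F),B))));
Locate _5: it is the '(' at position 18 (the 6th '(' reading left to right).
Query: subtree rooted at _5
_5: subtree_size = 1 + 10
  _6: subtree_size = 1 + 4
    D: subtree_size = 1 + 0
    U: subtree_size = 1 + 0
    M: subtree_size = 1 + 0
    X: subtree_size = 1 + 0
  _7: subtree_size = 1 + 4
    _8: subtree_size = 1 + 2
      N: subtree_size = 1 + 0
      F: subtree_size = 1 + 0
    B: subtree_size = 1 + 0
Total subtree size of _5: 11

Answer: 11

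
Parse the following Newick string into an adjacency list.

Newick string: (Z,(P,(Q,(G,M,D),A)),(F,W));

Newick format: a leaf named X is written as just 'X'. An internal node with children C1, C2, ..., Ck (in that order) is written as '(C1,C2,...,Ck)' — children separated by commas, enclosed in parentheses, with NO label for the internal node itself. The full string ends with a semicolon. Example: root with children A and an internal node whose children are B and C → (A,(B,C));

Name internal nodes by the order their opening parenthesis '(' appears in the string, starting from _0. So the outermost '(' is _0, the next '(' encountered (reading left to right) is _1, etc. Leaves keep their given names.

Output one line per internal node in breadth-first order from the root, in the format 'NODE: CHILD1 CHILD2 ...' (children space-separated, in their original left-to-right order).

Input: (Z,(P,(Q,(G,M,D),A)),(F,W));
Scanning left-to-right, naming '(' by encounter order:
  pos 0: '(' -> open internal node _0 (depth 1)
  pos 3: '(' -> open internal node _1 (depth 2)
  pos 6: '(' -> open internal node _2 (depth 3)
  pos 9: '(' -> open internal node _3 (depth 4)
  pos 15: ')' -> close internal node _3 (now at depth 3)
  pos 18: ')' -> close internal node _2 (now at depth 2)
  pos 19: ')' -> close internal node _1 (now at depth 1)
  pos 21: '(' -> open internal node _4 (depth 2)
  pos 25: ')' -> close internal node _4 (now at depth 1)
  pos 26: ')' -> close internal node _0 (now at depth 0)
Total internal nodes: 5
BFS adjacency from root:
  _0: Z _1 _4
  _1: P _2
  _4: F W
  _2: Q _3 A
  _3: G M D

Answer: _0: Z _1 _4
_1: P _2
_4: F W
_2: Q _3 A
_3: G M D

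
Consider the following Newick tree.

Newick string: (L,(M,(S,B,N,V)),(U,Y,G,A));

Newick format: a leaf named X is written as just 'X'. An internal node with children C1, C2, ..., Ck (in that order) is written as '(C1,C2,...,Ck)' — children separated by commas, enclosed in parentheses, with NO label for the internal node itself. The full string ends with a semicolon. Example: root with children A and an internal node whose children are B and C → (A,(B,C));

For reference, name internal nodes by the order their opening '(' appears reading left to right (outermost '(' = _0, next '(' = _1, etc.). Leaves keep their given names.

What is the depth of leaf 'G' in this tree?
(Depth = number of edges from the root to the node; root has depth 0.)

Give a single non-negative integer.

Newick: (L,(M,(S,B,N,V)),(U,Y,G,A));
Naming internals by '(' encounter order: outermost '(' = _0, next = _1, ...
Query node: G
Path from root: _0 -> _3 -> G
Depth of G: 2 (number of edges from root)

Answer: 2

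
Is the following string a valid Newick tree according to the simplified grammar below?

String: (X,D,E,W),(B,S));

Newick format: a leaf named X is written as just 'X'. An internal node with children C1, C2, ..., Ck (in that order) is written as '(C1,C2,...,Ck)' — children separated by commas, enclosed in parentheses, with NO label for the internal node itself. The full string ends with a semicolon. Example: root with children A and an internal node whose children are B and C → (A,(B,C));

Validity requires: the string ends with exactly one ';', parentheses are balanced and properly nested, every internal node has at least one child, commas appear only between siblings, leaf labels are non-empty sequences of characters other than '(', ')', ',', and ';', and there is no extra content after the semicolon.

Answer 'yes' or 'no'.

Answer: no

Derivation:
Input: (X,D,E,W),(B,S));
Paren balance: 2 '(' vs 3 ')' MISMATCH
Ends with single ';': True
Full parse: FAILS (extra content after tree at pos 9)
Valid: False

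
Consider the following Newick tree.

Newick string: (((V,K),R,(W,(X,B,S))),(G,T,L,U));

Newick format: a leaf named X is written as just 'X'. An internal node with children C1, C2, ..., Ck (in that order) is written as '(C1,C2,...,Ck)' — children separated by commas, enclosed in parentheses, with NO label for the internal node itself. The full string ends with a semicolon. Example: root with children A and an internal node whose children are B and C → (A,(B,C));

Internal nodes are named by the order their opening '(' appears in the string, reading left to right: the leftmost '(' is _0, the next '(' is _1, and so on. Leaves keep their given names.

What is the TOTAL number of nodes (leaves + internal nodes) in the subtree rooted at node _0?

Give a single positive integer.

Answer: 17

Derivation:
Newick: (((V,K),R,(W,(X,B,S))),(G,T,L,U));
Locate _0: it is the '(' at position 0 (the 1st '(' reading left to right).
Query: subtree rooted at _0
_0: subtree_size = 1 + 16
  _1: subtree_size = 1 + 10
    _2: subtree_size = 1 + 2
      V: subtree_size = 1 + 0
      K: subtree_size = 1 + 0
    R: subtree_size = 1 + 0
    _3: subtree_size = 1 + 5
      W: subtree_size = 1 + 0
      _4: subtree_size = 1 + 3
        X: subtree_size = 1 + 0
        B: subtree_size = 1 + 0
        S: subtree_size = 1 + 0
  _5: subtree_size = 1 + 4
    G: subtree_size = 1 + 0
    T: subtree_size = 1 + 0
    L: subtree_size = 1 + 0
    U: subtree_size = 1 + 0
Total subtree size of _0: 17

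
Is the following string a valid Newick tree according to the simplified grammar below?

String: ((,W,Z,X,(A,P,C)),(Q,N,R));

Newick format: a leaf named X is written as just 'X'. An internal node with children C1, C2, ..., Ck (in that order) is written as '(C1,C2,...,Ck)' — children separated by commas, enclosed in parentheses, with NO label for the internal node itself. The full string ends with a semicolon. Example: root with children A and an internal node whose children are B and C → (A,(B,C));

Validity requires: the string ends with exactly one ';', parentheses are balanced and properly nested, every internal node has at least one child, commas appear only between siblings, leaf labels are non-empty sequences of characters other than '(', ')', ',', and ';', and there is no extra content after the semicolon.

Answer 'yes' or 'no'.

Answer: no

Derivation:
Input: ((,W,Z,X,(A,P,C)),(Q,N,R));
Paren balance: 4 '(' vs 4 ')' OK
Ends with single ';': True
Full parse: FAILS (empty leaf label at pos 2)
Valid: False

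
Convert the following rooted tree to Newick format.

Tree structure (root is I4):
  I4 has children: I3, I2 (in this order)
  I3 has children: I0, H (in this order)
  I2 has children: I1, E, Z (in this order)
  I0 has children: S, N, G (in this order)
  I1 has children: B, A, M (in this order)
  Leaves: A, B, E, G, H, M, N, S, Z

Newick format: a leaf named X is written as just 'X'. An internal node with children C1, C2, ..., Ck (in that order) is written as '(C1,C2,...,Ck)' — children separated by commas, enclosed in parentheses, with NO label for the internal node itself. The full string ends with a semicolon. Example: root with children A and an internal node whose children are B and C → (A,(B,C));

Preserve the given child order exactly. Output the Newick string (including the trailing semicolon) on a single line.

Answer: (((S,N,G),H),((B,A,M),E,Z));

Derivation:
internal I4 with children ['I3', 'I2']
  internal I3 with children ['I0', 'H']
    internal I0 with children ['S', 'N', 'G']
      leaf 'S' → 'S'
      leaf 'N' → 'N'
      leaf 'G' → 'G'
    → '(S,N,G)'
    leaf 'H' → 'H'
  → '((S,N,G),H)'
  internal I2 with children ['I1', 'E', 'Z']
    internal I1 with children ['B', 'A', 'M']
      leaf 'B' → 'B'
      leaf 'A' → 'A'
      leaf 'M' → 'M'
    → '(B,A,M)'
    leaf 'E' → 'E'
    leaf 'Z' → 'Z'
  → '((B,A,M),E,Z)'
→ '(((S,N,G),H),((B,A,M),E,Z))'
Final: (((S,N,G),H),((B,A,M),E,Z));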